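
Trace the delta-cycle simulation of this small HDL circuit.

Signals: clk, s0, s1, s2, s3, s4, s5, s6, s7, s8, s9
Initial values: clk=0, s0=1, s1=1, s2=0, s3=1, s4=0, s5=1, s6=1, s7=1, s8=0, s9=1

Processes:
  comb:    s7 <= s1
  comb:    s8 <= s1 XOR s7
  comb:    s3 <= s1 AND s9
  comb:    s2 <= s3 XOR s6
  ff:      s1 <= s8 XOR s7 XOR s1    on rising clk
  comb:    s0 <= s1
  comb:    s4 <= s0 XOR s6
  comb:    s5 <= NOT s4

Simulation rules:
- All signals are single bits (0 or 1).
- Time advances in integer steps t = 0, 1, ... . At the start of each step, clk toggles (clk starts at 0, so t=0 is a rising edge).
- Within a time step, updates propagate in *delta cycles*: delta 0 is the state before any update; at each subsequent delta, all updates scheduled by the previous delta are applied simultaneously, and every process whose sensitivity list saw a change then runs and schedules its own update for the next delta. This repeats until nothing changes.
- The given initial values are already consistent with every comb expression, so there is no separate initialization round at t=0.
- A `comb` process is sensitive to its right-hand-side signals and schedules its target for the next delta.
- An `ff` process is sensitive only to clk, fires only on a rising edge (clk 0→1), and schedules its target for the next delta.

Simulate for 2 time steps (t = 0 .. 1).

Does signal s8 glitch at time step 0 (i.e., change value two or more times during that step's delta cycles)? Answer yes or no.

[bits: s4,s0,s3,s6,s2,s7,s5,s8,clk,s9,s1]
t=0: Δ0=01110110011 Δ1=01110110111 Δ2=01110110110 Δ3=00010011110 Δ4=10011010110 Δ5=10011000110 | 5Δ
t=1: Δ0=10011000110 Δ1=10011000010 | 1Δ

yes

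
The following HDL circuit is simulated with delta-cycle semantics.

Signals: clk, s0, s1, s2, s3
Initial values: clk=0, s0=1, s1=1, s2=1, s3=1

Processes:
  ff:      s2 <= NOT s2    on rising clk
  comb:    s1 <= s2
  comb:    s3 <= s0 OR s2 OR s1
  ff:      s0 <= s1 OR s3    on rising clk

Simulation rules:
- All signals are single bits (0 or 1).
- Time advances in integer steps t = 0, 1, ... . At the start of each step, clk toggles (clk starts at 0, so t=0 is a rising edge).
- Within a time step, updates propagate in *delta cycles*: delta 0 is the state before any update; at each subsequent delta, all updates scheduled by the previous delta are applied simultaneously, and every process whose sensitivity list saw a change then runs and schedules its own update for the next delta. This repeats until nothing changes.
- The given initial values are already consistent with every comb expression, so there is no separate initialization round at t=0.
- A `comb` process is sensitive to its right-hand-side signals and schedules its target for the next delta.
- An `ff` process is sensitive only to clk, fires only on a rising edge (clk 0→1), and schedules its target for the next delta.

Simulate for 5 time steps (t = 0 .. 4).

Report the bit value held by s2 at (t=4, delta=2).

0

t0.Δ0 s1=1 s0=1 clk=0 s3=1 s2=1
t0.Δ1 s1=1 s0=1 clk=1 s3=1 s2=1
t0.Δ2 s1=1 s0=1 clk=1 s3=1 s2=0
t0.Δ3 s1=0 s0=1 clk=1 s3=1 s2=0
t1.Δ0 s1=0 s0=1 clk=1 s3=1 s2=0
t1.Δ1 s1=0 s0=1 clk=0 s3=1 s2=0
t2.Δ0 s1=0 s0=1 clk=0 s3=1 s2=0
t2.Δ1 s1=0 s0=1 clk=1 s3=1 s2=0
t2.Δ2 s1=0 s0=1 clk=1 s3=1 s2=1
t2.Δ3 s1=1 s0=1 clk=1 s3=1 s2=1
t3.Δ0 s1=1 s0=1 clk=1 s3=1 s2=1
t3.Δ1 s1=1 s0=1 clk=0 s3=1 s2=1
t4.Δ0 s1=1 s0=1 clk=0 s3=1 s2=1
t4.Δ1 s1=1 s0=1 clk=1 s3=1 s2=1
t4.Δ2 s1=1 s0=1 clk=1 s3=1 s2=0
t4.Δ3 s1=0 s0=1 clk=1 s3=1 s2=0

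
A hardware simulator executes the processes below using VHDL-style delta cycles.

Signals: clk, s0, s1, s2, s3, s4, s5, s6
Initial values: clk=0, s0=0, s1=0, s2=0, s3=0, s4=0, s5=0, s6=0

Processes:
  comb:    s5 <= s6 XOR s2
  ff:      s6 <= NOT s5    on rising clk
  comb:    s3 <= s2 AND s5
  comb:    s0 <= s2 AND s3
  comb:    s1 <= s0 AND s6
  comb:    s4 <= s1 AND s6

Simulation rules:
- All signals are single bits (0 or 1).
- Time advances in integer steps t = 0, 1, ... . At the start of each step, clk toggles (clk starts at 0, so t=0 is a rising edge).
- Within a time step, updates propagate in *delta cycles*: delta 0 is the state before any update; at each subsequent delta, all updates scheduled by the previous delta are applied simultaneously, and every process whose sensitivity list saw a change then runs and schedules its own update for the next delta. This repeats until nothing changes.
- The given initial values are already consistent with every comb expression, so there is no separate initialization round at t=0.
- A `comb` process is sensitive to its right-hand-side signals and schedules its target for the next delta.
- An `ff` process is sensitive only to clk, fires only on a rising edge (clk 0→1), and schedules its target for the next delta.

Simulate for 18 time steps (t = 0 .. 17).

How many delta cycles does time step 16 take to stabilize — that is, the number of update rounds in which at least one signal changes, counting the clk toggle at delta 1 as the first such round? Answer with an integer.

3

[bits: s1,s0,s5,s2,clk,s4,s3,s6]
t=0: Δ0=00000000 Δ1=00001000 Δ2=00001001 Δ3=00101001 | 3Δ
t=1: Δ0=00101001 Δ1=00100001 | 1Δ
t=2: Δ0=00100001 Δ1=00101001 Δ2=00101000 Δ3=00001000 | 3Δ
t=3: Δ0=00001000 Δ1=00000000 | 1Δ
t=4: Δ0=00000000 Δ1=00001000 Δ2=00001001 Δ3=00101001 | 3Δ
t=5: Δ0=00101001 Δ1=00100001 | 1Δ
t=6: Δ0=00100001 Δ1=00101001 Δ2=00101000 Δ3=00001000 | 3Δ
t=7: Δ0=00001000 Δ1=00000000 | 1Δ
t=8: Δ0=00000000 Δ1=00001000 Δ2=00001001 Δ3=00101001 | 3Δ
t=9: Δ0=00101001 Δ1=00100001 | 1Δ
t=10: Δ0=00100001 Δ1=00101001 Δ2=00101000 Δ3=00001000 | 3Δ
t=11: Δ0=00001000 Δ1=00000000 | 1Δ
t=12: Δ0=00000000 Δ1=00001000 Δ2=00001001 Δ3=00101001 | 3Δ
t=13: Δ0=00101001 Δ1=00100001 | 1Δ
t=14: Δ0=00100001 Δ1=00101001 Δ2=00101000 Δ3=00001000 | 3Δ
t=15: Δ0=00001000 Δ1=00000000 | 1Δ
t=16: Δ0=00000000 Δ1=00001000 Δ2=00001001 Δ3=00101001 | 3Δ
t=17: Δ0=00101001 Δ1=00100001 | 1Δ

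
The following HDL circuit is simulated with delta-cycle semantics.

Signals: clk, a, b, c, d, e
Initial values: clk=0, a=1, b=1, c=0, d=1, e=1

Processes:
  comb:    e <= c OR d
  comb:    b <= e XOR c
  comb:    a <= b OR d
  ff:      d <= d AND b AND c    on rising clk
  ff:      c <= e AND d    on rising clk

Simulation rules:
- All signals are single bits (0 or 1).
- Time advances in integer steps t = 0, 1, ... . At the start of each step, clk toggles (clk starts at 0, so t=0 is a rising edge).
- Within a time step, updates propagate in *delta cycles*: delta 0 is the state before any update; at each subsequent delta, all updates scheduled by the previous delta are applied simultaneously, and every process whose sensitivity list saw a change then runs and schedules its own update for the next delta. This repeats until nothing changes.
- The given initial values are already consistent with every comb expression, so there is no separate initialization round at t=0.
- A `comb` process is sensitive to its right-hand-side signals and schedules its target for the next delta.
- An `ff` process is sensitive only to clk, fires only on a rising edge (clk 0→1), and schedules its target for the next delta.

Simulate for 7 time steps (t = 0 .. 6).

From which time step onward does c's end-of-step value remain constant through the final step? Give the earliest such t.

t=0 Δ0: d=1 c=0 b=1 a=1 clk=0 e=1
  Δ1: clk:0→1
  Δ2: d:1→0, c:0→1
  Δ3: b:1→0
  Δ4: a:1→0
  (4Δ to stable)
t=1 Δ0: d=0 c=1 b=0 a=0 clk=1 e=1
  Δ1: clk:1→0
  (1Δ to stable)
t=2 Δ0: d=0 c=1 b=0 a=0 clk=0 e=1
  Δ1: clk:0→1
  Δ2: c:1→0
  Δ3: b:0→1, e:1→0
  Δ4: b:1→0, a:0→1
  Δ5: a:1→0
  (5Δ to stable)
t=3 Δ0: d=0 c=0 b=0 a=0 clk=1 e=0
  Δ1: clk:1→0
  (1Δ to stable)
t=4 Δ0: d=0 c=0 b=0 a=0 clk=0 e=0
  Δ1: clk:0→1
  (1Δ to stable)
t=5 Δ0: d=0 c=0 b=0 a=0 clk=1 e=0
  Δ1: clk:1→0
  (1Δ to stable)
t=6 Δ0: d=0 c=0 b=0 a=0 clk=0 e=0
  Δ1: clk:0→1
  (1Δ to stable)

2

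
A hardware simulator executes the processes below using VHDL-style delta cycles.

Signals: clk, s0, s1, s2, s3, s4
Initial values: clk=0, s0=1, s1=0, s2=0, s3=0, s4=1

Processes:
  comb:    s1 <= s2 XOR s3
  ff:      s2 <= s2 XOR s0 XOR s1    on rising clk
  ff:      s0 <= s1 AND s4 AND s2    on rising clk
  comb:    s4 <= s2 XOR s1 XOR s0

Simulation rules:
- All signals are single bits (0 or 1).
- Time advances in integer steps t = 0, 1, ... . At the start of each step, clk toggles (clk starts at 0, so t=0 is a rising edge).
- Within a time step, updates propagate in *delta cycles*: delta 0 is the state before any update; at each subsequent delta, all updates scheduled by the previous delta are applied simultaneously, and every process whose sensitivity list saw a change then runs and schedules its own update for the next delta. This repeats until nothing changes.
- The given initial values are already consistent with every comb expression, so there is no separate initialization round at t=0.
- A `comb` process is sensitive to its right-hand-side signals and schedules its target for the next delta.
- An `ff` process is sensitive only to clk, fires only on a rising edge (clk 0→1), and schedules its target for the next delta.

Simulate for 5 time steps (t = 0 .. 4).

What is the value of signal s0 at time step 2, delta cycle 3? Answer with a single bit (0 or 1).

0

t=0 Δ0: clk=0 s3=0 s4=1 s0=1 s2=0 s1=0
  Δ1: clk:0→1
  Δ2: s0:1→0, s2:0→1
  Δ3: s1:0→1
  Δ4: s4:1→0
  (4Δ to stable)
t=1 Δ0: clk=1 s3=0 s4=0 s0=0 s2=1 s1=1
  Δ1: clk:1→0
  (1Δ to stable)
t=2 Δ0: clk=0 s3=0 s4=0 s0=0 s2=1 s1=1
  Δ1: clk:0→1
  Δ2: s2:1→0
  Δ3: s4:0→1, s1:1→0
  Δ4: s4:1→0
  (4Δ to stable)
t=3 Δ0: clk=1 s3=0 s4=0 s0=0 s2=0 s1=0
  Δ1: clk:1→0
  (1Δ to stable)
t=4 Δ0: clk=0 s3=0 s4=0 s0=0 s2=0 s1=0
  Δ1: clk:0→1
  (1Δ to stable)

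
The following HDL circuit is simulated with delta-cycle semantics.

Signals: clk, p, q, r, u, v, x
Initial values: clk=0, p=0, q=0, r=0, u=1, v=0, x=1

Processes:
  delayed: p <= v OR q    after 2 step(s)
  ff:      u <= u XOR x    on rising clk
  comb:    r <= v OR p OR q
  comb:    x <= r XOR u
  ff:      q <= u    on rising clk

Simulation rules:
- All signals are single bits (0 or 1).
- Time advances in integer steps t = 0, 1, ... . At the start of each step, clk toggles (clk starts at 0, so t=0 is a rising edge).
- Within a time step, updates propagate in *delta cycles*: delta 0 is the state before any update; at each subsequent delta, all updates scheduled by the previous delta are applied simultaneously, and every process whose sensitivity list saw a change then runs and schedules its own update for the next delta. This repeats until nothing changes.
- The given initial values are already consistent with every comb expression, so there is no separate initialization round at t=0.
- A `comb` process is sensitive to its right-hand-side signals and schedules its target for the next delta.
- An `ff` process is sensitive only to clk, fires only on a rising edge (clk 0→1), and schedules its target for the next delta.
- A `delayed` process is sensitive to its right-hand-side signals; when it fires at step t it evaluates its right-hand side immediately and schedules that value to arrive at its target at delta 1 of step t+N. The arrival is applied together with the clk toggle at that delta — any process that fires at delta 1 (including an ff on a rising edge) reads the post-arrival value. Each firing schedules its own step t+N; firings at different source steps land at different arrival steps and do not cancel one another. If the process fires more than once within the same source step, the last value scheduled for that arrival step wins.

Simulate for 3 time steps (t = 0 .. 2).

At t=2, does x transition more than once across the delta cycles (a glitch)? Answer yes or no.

no

t=0 Δ0: u=1 v=0 r=0 x=1 q=0 p=0 clk=0
  Δ1: clk:0→1
  Δ2: u:1→0, q:0→1
  Δ3: r:0→1, x:1→0
  Δ4: x:0→1
  (4Δ to stable)
t=1 Δ0: u=0 v=0 r=1 x=1 q=1 p=0 clk=1
  Δ1: clk:1→0
  (1Δ to stable)
t=2 Δ0: u=0 v=0 r=1 x=1 q=1 p=0 clk=0
  Δ1: p:0→1, clk:0→1
  Δ2: u:0→1, q:1→0
  Δ3: x:1→0
  (3Δ to stable)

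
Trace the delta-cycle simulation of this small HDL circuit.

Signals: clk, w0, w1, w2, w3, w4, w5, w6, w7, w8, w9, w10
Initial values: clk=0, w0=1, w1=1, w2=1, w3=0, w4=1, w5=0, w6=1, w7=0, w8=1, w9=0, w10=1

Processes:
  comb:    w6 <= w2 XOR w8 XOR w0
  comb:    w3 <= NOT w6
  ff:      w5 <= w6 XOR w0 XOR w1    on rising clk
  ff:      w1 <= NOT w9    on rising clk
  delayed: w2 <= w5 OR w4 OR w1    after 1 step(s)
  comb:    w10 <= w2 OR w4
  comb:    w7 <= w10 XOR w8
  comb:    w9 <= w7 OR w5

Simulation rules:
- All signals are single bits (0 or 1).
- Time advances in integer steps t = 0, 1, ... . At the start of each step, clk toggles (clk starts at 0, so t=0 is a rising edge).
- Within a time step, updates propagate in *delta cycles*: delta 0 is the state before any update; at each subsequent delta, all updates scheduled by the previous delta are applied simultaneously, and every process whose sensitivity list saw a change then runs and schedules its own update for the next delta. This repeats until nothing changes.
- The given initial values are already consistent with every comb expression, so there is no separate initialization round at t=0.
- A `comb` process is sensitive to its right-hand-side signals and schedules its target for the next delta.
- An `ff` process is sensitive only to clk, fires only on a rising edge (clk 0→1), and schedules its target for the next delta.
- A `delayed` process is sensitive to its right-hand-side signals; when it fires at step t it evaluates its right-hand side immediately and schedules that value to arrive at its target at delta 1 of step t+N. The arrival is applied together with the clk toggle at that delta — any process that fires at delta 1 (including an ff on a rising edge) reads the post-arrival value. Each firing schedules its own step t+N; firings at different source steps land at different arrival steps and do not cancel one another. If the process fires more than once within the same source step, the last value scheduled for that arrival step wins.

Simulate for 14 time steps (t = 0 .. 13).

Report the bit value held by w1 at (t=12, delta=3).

[bits: w5,w0,clk,w4,w3,w6,w8,w10,w7,w2,w9,w1]
t=0: Δ0=010101110101 Δ1=011101110101 Δ2=111101110101 Δ3=111101110111 | 3Δ
t=1: Δ0=111101110111 Δ1=110101110111 | 1Δ
t=2: Δ0=110101110111 Δ1=111101110111 Δ2=111101110110 | 2Δ
t=3: Δ0=111101110110 Δ1=110101110110 | 1Δ
t=4: Δ0=110101110110 Δ1=111101110110 Δ2=011101110110 Δ3=011101110100 | 3Δ
t=5: Δ0=011101110100 Δ1=010101110100 | 1Δ
t=6: Δ0=010101110100 Δ1=011101110100 Δ2=011101110101 | 2Δ
t=7: Δ0=011101110101 Δ1=010101110101 | 1Δ
t=8: Δ0=010101110101 Δ1=011101110101 Δ2=111101110101 Δ3=111101110111 | 3Δ
t=9: Δ0=111101110111 Δ1=110101110111 | 1Δ
t=10: Δ0=110101110111 Δ1=111101110111 Δ2=111101110110 | 2Δ
t=11: Δ0=111101110110 Δ1=110101110110 | 1Δ
t=12: Δ0=110101110110 Δ1=111101110110 Δ2=011101110110 Δ3=011101110100 | 3Δ
t=13: Δ0=011101110100 Δ1=010101110100 | 1Δ

0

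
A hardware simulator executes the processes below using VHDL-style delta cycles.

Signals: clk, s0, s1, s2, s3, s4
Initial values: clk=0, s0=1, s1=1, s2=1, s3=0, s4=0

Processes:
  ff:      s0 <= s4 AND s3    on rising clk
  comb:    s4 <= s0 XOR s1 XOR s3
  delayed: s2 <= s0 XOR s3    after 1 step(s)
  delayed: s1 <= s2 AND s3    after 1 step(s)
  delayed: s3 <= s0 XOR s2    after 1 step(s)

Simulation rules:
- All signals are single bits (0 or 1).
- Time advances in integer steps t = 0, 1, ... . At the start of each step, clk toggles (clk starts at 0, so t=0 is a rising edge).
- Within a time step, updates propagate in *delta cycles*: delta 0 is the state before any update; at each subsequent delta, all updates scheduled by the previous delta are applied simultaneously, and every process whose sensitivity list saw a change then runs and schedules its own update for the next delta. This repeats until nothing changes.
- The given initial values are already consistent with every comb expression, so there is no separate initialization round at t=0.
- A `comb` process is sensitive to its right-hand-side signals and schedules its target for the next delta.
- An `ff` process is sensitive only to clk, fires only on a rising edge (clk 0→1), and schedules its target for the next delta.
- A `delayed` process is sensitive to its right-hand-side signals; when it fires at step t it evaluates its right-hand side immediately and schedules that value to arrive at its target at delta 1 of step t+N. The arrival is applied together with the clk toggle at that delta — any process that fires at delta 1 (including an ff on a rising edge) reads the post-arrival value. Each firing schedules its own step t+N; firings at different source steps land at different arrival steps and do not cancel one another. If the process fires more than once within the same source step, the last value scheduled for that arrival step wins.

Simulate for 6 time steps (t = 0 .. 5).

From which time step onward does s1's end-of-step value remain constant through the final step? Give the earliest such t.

2

[bits: s1,s0,clk,s4,s3,s2]
t=0: Δ0=110001 Δ1=111001 Δ2=101001 Δ3=101101 | 3Δ
t=1: Δ0=101101 Δ1=100110 Δ2=100010 | 2Δ
t=2: Δ0=100010 Δ1=001001 | 1Δ
t=3: Δ0=001001 Δ1=000010 Δ2=000110 | 2Δ
t=4: Δ0=000110 Δ1=001101 Δ2=001001 | 2Δ
t=5: Δ0=001001 Δ1=000010 Δ2=000110 | 2Δ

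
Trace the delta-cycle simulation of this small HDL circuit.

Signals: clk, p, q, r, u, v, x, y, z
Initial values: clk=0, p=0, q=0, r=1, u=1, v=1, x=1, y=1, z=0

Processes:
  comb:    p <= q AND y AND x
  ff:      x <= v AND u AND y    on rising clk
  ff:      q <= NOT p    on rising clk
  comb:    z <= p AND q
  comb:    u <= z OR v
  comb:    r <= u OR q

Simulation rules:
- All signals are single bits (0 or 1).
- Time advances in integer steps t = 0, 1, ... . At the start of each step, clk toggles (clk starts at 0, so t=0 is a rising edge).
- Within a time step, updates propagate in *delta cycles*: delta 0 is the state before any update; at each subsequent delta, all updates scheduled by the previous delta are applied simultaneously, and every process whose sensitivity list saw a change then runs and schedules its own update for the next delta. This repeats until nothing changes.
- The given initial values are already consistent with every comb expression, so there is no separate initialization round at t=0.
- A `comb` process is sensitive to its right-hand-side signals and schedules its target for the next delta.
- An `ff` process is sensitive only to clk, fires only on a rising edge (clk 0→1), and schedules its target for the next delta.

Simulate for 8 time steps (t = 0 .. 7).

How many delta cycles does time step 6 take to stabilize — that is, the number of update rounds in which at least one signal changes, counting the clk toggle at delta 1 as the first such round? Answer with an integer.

3

t=0 Δ0: r=1 z=0 clk=0 u=1 p=0 q=0 v=1 x=1 y=1
  Δ1: clk:0→1
  Δ2: q:0→1
  Δ3: p:0→1
  Δ4: z:0→1
  (4Δ to stable)
t=1 Δ0: r=1 z=1 clk=1 u=1 p=1 q=1 v=1 x=1 y=1
  Δ1: clk:1→0
  (1Δ to stable)
t=2 Δ0: r=1 z=1 clk=0 u=1 p=1 q=1 v=1 x=1 y=1
  Δ1: clk:0→1
  Δ2: q:1→0
  Δ3: z:1→0, p:1→0
  (3Δ to stable)
t=3 Δ0: r=1 z=0 clk=1 u=1 p=0 q=0 v=1 x=1 y=1
  Δ1: clk:1→0
  (1Δ to stable)
t=4 Δ0: r=1 z=0 clk=0 u=1 p=0 q=0 v=1 x=1 y=1
  Δ1: clk:0→1
  Δ2: q:0→1
  Δ3: p:0→1
  Δ4: z:0→1
  (4Δ to stable)
t=5 Δ0: r=1 z=1 clk=1 u=1 p=1 q=1 v=1 x=1 y=1
  Δ1: clk:1→0
  (1Δ to stable)
t=6 Δ0: r=1 z=1 clk=0 u=1 p=1 q=1 v=1 x=1 y=1
  Δ1: clk:0→1
  Δ2: q:1→0
  Δ3: z:1→0, p:1→0
  (3Δ to stable)
t=7 Δ0: r=1 z=0 clk=1 u=1 p=0 q=0 v=1 x=1 y=1
  Δ1: clk:1→0
  (1Δ to stable)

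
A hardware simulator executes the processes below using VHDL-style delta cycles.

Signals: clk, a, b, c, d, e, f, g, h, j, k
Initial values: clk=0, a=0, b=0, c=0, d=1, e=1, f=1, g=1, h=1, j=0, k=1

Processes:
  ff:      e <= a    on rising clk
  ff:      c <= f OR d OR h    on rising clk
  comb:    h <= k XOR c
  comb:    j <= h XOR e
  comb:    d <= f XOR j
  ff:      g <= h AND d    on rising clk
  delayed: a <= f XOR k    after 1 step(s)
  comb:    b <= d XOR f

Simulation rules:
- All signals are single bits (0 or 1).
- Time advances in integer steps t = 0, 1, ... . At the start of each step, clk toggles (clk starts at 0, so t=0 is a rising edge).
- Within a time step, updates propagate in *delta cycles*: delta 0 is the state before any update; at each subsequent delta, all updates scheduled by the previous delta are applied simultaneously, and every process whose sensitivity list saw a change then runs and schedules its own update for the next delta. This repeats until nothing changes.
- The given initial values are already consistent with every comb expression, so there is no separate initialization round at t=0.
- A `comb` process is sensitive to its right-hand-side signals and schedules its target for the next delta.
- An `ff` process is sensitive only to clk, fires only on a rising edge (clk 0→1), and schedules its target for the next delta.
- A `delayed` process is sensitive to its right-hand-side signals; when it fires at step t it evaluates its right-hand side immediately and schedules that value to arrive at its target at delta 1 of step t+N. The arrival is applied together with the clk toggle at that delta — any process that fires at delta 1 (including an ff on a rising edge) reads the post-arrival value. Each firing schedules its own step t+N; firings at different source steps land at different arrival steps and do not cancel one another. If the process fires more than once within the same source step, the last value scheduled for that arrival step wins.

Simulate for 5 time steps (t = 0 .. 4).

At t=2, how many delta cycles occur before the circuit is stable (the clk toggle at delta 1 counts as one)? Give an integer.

2

t=0 Δ0: clk=0 b=0 f=1 k=1 j=0 h=1 g=1 c=0 a=0 e=1 d=1
  Δ1: clk:0→1
  Δ2: c:0→1, e:1→0
  Δ3: j:0→1, h:1→0
  Δ4: j:1→0, d:1→0
  Δ5: b:0→1, d:0→1
  Δ6: b:1→0
  (6Δ to stable)
t=1 Δ0: clk=1 b=0 f=1 k=1 j=0 h=0 g=1 c=1 a=0 e=0 d=1
  Δ1: clk:1→0
  (1Δ to stable)
t=2 Δ0: clk=0 b=0 f=1 k=1 j=0 h=0 g=1 c=1 a=0 e=0 d=1
  Δ1: clk:0→1
  Δ2: g:1→0
  (2Δ to stable)
t=3 Δ0: clk=1 b=0 f=1 k=1 j=0 h=0 g=0 c=1 a=0 e=0 d=1
  Δ1: clk:1→0
  (1Δ to stable)
t=4 Δ0: clk=0 b=0 f=1 k=1 j=0 h=0 g=0 c=1 a=0 e=0 d=1
  Δ1: clk:0→1
  (1Δ to stable)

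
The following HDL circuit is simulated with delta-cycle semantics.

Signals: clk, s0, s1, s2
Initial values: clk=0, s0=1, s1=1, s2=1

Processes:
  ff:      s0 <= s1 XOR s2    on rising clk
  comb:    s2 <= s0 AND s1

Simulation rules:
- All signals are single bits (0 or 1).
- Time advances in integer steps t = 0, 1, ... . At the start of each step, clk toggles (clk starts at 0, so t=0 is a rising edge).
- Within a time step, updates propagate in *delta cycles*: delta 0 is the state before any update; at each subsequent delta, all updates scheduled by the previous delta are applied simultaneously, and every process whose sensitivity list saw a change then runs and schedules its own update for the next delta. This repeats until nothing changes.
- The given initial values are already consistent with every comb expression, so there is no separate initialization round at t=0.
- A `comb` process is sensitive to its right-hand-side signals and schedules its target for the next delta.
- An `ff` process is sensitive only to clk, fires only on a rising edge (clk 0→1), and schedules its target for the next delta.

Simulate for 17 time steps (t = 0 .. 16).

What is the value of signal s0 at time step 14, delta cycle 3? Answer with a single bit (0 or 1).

[bits: s0,s2,clk,s1]
t=0: Δ0=1101 Δ1=1111 Δ2=0111 Δ3=0011 | 3Δ
t=1: Δ0=0011 Δ1=0001 | 1Δ
t=2: Δ0=0001 Δ1=0011 Δ2=1011 Δ3=1111 | 3Δ
t=3: Δ0=1111 Δ1=1101 | 1Δ
t=4: Δ0=1101 Δ1=1111 Δ2=0111 Δ3=0011 | 3Δ
t=5: Δ0=0011 Δ1=0001 | 1Δ
t=6: Δ0=0001 Δ1=0011 Δ2=1011 Δ3=1111 | 3Δ
t=7: Δ0=1111 Δ1=1101 | 1Δ
t=8: Δ0=1101 Δ1=1111 Δ2=0111 Δ3=0011 | 3Δ
t=9: Δ0=0011 Δ1=0001 | 1Δ
t=10: Δ0=0001 Δ1=0011 Δ2=1011 Δ3=1111 | 3Δ
t=11: Δ0=1111 Δ1=1101 | 1Δ
t=12: Δ0=1101 Δ1=1111 Δ2=0111 Δ3=0011 | 3Δ
t=13: Δ0=0011 Δ1=0001 | 1Δ
t=14: Δ0=0001 Δ1=0011 Δ2=1011 Δ3=1111 | 3Δ
t=15: Δ0=1111 Δ1=1101 | 1Δ
t=16: Δ0=1101 Δ1=1111 Δ2=0111 Δ3=0011 | 3Δ

1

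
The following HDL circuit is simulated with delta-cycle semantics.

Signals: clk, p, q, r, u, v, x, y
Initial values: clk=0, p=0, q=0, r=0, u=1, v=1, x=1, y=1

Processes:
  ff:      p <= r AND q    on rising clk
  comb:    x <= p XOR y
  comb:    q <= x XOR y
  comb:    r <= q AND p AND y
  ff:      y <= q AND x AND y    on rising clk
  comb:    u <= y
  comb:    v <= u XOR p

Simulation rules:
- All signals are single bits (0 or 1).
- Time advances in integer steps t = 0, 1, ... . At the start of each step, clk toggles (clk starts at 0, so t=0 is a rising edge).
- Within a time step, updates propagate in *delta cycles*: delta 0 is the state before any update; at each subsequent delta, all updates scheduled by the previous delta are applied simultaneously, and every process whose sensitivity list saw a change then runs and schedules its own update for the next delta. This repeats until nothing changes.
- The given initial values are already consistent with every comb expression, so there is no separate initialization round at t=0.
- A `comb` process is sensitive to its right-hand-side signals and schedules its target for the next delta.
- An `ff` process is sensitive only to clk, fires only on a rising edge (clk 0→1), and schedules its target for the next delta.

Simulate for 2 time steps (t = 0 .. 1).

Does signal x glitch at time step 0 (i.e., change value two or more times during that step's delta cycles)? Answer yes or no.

t0.Δ0 r=0 u=1 y=1 q=0 v=1 x=1 p=0 clk=0
t0.Δ1 r=0 u=1 y=1 q=0 v=1 x=1 p=0 clk=1
t0.Δ2 r=0 u=1 y=0 q=0 v=1 x=1 p=0 clk=1
t0.Δ3 r=0 u=0 y=0 q=1 v=1 x=0 p=0 clk=1
t0.Δ4 r=0 u=0 y=0 q=0 v=0 x=0 p=0 clk=1
t1.Δ0 r=0 u=0 y=0 q=0 v=0 x=0 p=0 clk=1
t1.Δ1 r=0 u=0 y=0 q=0 v=0 x=0 p=0 clk=0

no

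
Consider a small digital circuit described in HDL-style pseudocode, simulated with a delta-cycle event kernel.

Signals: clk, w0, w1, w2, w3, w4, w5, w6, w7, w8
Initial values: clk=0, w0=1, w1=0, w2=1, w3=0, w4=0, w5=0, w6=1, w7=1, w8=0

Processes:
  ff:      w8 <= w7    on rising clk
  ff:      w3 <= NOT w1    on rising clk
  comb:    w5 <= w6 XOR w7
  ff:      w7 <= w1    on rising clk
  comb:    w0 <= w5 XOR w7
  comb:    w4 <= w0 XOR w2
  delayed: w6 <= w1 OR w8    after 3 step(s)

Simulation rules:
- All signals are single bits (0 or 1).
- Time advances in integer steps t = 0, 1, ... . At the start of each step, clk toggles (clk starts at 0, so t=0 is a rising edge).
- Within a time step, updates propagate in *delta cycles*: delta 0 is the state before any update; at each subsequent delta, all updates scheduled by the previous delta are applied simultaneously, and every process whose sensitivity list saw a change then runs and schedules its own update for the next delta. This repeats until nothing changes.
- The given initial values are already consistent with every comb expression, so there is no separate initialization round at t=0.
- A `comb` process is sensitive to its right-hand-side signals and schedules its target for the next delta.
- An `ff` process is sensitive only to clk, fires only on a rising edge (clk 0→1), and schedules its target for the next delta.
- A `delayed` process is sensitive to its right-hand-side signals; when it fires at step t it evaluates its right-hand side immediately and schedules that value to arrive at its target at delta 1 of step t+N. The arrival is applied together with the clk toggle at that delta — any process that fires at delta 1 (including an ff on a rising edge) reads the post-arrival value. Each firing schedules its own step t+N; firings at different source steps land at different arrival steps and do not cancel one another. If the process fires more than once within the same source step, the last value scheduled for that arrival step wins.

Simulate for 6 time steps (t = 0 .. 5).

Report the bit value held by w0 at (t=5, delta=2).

t=0 Δ0: w3=0 w8=0 w0=1 w6=1 w7=1 w4=0 clk=0 w2=1 w5=0 w1=0
  Δ1: clk:0→1
  Δ2: w3:0→1, w8:0→1, w7:1→0
  Δ3: w0:1→0, w5:0→1
  Δ4: w0:0→1, w4:0→1
  Δ5: w4:1→0
  (5Δ to stable)
t=1 Δ0: w3=1 w8=1 w0=1 w6=1 w7=0 w4=0 clk=1 w2=1 w5=1 w1=0
  Δ1: clk:1→0
  (1Δ to stable)
t=2 Δ0: w3=1 w8=1 w0=1 w6=1 w7=0 w4=0 clk=0 w2=1 w5=1 w1=0
  Δ1: clk:0→1
  Δ2: w8:1→0
  (2Δ to stable)
t=3 Δ0: w3=1 w8=0 w0=1 w6=1 w7=0 w4=0 clk=1 w2=1 w5=1 w1=0
  Δ1: clk:1→0
  (1Δ to stable)
t=4 Δ0: w3=1 w8=0 w0=1 w6=1 w7=0 w4=0 clk=0 w2=1 w5=1 w1=0
  Δ1: clk:0→1
  (1Δ to stable)
t=5 Δ0: w3=1 w8=0 w0=1 w6=1 w7=0 w4=0 clk=1 w2=1 w5=1 w1=0
  Δ1: w6:1→0, clk:1→0
  Δ2: w5:1→0
  Δ3: w0:1→0
  Δ4: w4:0→1
  (4Δ to stable)

1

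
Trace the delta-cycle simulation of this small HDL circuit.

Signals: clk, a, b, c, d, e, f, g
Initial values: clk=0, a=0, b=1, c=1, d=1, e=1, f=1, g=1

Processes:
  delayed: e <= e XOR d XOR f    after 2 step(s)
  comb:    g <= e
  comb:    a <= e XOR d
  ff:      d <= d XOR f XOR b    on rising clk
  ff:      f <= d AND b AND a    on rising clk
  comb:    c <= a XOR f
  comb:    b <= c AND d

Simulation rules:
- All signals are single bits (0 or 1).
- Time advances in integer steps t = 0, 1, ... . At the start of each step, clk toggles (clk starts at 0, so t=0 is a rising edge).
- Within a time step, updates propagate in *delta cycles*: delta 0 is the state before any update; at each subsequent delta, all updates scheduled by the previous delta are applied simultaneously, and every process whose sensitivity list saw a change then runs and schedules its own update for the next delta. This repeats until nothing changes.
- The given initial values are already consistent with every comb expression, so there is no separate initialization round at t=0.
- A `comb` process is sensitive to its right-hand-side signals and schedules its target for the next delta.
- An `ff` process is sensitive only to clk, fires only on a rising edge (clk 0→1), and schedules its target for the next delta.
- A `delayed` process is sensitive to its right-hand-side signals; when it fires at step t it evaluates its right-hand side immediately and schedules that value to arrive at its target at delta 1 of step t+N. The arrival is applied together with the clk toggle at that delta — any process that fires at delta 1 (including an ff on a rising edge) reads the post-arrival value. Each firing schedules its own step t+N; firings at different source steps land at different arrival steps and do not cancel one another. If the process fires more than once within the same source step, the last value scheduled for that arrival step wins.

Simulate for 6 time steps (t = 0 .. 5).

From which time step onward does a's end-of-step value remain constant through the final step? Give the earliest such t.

2

t0.Δ0 c=1 d=1 b=1 f=1 e=1 clk=0 g=1 a=0
t0.Δ1 c=1 d=1 b=1 f=1 e=1 clk=1 g=1 a=0
t0.Δ2 c=1 d=1 b=1 f=0 e=1 clk=1 g=1 a=0
t0.Δ3 c=0 d=1 b=1 f=0 e=1 clk=1 g=1 a=0
t0.Δ4 c=0 d=1 b=0 f=0 e=1 clk=1 g=1 a=0
t1.Δ0 c=0 d=1 b=0 f=0 e=1 clk=1 g=1 a=0
t1.Δ1 c=0 d=1 b=0 f=0 e=1 clk=0 g=1 a=0
t2.Δ0 c=0 d=1 b=0 f=0 e=1 clk=0 g=1 a=0
t2.Δ1 c=0 d=1 b=0 f=0 e=0 clk=1 g=1 a=0
t2.Δ2 c=0 d=1 b=0 f=0 e=0 clk=1 g=0 a=1
t2.Δ3 c=1 d=1 b=0 f=0 e=0 clk=1 g=0 a=1
t2.Δ4 c=1 d=1 b=1 f=0 e=0 clk=1 g=0 a=1
t3.Δ0 c=1 d=1 b=1 f=0 e=0 clk=1 g=0 a=1
t3.Δ1 c=1 d=1 b=1 f=0 e=0 clk=0 g=0 a=1
t4.Δ0 c=1 d=1 b=1 f=0 e=0 clk=0 g=0 a=1
t4.Δ1 c=1 d=1 b=1 f=0 e=1 clk=1 g=0 a=1
t4.Δ2 c=1 d=0 b=1 f=1 e=1 clk=1 g=1 a=0
t4.Δ3 c=1 d=0 b=0 f=1 e=1 clk=1 g=1 a=1
t4.Δ4 c=0 d=0 b=0 f=1 e=1 clk=1 g=1 a=1
t5.Δ0 c=0 d=0 b=0 f=1 e=1 clk=1 g=1 a=1
t5.Δ1 c=0 d=0 b=0 f=1 e=1 clk=0 g=1 a=1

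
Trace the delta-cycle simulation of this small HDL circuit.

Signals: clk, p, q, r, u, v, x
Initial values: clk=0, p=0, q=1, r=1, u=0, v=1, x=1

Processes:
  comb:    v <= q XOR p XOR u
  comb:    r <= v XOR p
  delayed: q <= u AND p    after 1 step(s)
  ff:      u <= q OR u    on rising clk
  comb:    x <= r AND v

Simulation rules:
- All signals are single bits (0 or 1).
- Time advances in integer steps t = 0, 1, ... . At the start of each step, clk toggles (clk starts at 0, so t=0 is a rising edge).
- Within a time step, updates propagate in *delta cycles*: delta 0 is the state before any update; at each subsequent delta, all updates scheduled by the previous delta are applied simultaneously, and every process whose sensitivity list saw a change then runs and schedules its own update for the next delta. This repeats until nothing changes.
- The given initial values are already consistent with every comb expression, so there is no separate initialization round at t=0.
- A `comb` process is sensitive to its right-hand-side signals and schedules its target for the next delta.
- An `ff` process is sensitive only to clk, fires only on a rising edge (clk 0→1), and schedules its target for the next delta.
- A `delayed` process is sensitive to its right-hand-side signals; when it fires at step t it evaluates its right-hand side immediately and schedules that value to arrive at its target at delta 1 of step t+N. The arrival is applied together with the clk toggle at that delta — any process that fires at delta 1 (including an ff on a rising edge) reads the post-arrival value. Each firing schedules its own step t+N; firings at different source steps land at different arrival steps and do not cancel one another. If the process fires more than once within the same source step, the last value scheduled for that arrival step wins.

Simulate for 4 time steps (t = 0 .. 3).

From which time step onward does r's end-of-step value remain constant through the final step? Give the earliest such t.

[bits: clk,r,p,q,v,u,x]
t=0: Δ0=0101101 Δ1=1101101 Δ2=1101111 Δ3=1101011 Δ4=1001010 | 4Δ
t=1: Δ0=1001010 Δ1=0000010 Δ2=0000110 Δ3=0100110 Δ4=0100111 | 4Δ
t=2: Δ0=0100111 Δ1=1100111 | 1Δ
t=3: Δ0=1100111 Δ1=0100111 | 1Δ

1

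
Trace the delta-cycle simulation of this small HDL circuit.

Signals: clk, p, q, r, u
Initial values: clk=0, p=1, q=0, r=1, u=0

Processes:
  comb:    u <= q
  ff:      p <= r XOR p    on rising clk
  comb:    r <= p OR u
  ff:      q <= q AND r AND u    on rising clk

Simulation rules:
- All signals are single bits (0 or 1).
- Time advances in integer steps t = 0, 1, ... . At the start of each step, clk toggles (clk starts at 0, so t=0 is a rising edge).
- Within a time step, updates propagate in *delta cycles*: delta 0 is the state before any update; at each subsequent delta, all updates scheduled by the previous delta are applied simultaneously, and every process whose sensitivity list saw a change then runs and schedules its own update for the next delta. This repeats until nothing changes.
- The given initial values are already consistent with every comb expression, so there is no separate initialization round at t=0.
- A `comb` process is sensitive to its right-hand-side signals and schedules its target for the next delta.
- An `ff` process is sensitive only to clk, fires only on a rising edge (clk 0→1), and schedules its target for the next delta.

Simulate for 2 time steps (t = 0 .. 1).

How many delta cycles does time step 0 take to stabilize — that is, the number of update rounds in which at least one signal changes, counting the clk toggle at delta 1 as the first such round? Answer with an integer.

3

[bits: u,clk,p,r,q]
t=0: Δ0=00110 Δ1=01110 Δ2=01010 Δ3=01000 | 3Δ
t=1: Δ0=01000 Δ1=00000 | 1Δ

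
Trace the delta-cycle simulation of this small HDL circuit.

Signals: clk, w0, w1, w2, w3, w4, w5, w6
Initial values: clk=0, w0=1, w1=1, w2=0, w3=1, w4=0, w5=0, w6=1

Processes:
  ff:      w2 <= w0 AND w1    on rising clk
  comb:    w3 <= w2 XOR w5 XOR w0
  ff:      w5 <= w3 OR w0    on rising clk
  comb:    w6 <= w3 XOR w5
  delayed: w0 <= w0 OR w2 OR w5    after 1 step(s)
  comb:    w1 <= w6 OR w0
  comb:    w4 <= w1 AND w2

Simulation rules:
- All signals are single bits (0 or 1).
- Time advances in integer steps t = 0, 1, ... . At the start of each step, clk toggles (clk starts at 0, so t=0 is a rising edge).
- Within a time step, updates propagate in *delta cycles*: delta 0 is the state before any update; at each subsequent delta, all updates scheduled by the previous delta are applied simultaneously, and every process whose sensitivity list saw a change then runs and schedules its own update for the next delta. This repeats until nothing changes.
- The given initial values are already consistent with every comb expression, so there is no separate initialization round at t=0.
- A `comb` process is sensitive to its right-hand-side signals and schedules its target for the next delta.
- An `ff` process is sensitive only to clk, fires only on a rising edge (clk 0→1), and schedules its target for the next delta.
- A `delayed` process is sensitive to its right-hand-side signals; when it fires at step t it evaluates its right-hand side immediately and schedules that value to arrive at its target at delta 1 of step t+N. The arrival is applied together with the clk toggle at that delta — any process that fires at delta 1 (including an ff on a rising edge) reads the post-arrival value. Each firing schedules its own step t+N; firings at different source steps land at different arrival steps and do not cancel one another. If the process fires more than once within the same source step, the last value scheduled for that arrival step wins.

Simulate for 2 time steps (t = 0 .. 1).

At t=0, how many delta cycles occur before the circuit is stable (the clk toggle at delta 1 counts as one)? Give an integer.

[bits: w3,w6,w5,w1,w2,w0,clk,w4]
t=0: Δ0=11010100 Δ1=11010110 Δ2=11111110 Δ3=10111111 | 3Δ
t=1: Δ0=10111111 Δ1=10111101 | 1Δ

3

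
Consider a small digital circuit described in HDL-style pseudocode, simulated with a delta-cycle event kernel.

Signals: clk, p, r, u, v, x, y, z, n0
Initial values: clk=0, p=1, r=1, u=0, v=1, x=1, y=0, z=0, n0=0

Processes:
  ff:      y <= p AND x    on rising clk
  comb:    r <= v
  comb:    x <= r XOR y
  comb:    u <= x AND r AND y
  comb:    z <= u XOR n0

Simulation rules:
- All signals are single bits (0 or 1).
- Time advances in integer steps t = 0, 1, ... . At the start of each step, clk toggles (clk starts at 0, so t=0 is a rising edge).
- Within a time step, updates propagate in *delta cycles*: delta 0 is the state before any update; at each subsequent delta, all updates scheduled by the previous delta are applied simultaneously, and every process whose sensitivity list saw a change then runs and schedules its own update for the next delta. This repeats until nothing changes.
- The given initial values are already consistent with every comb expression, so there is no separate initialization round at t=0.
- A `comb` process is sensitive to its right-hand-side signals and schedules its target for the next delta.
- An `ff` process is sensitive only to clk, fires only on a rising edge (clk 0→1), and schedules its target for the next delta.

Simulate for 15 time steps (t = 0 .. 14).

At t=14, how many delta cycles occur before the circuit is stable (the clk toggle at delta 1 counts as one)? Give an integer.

[bits: z,x,n0,p,u,y,r,v,clk]
t=0: Δ0=010100110 Δ1=010100111 Δ2=010101111 Δ3=000111111 Δ4=100101111 Δ5=000101111 | 5Δ
t=1: Δ0=000101111 Δ1=000101110 | 1Δ
t=2: Δ0=000101110 Δ1=000101111 Δ2=000100111 Δ3=010100111 | 3Δ
t=3: Δ0=010100111 Δ1=010100110 | 1Δ
t=4: Δ0=010100110 Δ1=010100111 Δ2=010101111 Δ3=000111111 Δ4=100101111 Δ5=000101111 | 5Δ
t=5: Δ0=000101111 Δ1=000101110 | 1Δ
t=6: Δ0=000101110 Δ1=000101111 Δ2=000100111 Δ3=010100111 | 3Δ
t=7: Δ0=010100111 Δ1=010100110 | 1Δ
t=8: Δ0=010100110 Δ1=010100111 Δ2=010101111 Δ3=000111111 Δ4=100101111 Δ5=000101111 | 5Δ
t=9: Δ0=000101111 Δ1=000101110 | 1Δ
t=10: Δ0=000101110 Δ1=000101111 Δ2=000100111 Δ3=010100111 | 3Δ
t=11: Δ0=010100111 Δ1=010100110 | 1Δ
t=12: Δ0=010100110 Δ1=010100111 Δ2=010101111 Δ3=000111111 Δ4=100101111 Δ5=000101111 | 5Δ
t=13: Δ0=000101111 Δ1=000101110 | 1Δ
t=14: Δ0=000101110 Δ1=000101111 Δ2=000100111 Δ3=010100111 | 3Δ

3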